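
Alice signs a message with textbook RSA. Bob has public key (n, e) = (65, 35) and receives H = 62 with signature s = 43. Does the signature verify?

s^2 ≡ 43^2 = 1849 ≡ 29
s^4 ≡ 29^2 = 841 ≡ 61
s^8 ≡ 61^2 = 3721 ≡ 16
s^16 ≡ 16^2 = 256 ≡ 61
s^32 ≡ 61^2 = 3721 ≡ 16
35 = 32 + 2 + 1, so s^35 ≡ 16·29·43 ≡ 62 (mod 65)
62 = H, so the signature checks out.

verifies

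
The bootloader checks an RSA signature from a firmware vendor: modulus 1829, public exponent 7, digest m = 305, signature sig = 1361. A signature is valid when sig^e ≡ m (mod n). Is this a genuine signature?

Squares mod 1829: sig^1≡1361, sig^2≡1373, sig^4≡1259
7 = 4 + 2 + 1, so sig^7 ≡ 1259·1373·1361 ≡ 572 (mod 1829)
sig^7 mod 1829 = 572, but m = 305.

forged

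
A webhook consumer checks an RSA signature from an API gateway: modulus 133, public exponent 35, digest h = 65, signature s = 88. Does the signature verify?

verifies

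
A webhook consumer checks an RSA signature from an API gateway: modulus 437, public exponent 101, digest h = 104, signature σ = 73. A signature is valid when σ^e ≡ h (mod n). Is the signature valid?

invalid

σ^101 mod 437 = 85
85 ≠ 104, so verification fails.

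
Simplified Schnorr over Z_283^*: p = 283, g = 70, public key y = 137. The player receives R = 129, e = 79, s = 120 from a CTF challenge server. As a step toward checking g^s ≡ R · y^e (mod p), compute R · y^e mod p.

66

Squares mod 283: 137^1≡137, 137^2≡91, 137^4≡74, 137^8≡99, 137^16≡179, 137^32≡62, 137^64≡165
79 = 64 + 8 + 4 + 2 + 1, so 137^79 ≡ 165·99·74·91·137 ≡ 40 (mod 283)
R · y^e ≡ 129·40 = 5160 ≡ 66 (mod 283)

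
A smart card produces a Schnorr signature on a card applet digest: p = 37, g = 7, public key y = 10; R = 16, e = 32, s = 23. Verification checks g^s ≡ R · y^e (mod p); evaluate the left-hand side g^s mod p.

9

7^23 mod 37 = 9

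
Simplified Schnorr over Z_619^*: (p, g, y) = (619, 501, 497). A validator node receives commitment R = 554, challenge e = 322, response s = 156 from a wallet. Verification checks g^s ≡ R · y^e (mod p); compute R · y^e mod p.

497^2 = 247009 ≡ 28
497^4 ≡ 28^2 = 784 ≡ 165
497^8 ≡ 165^2 = 27225 ≡ 608
497^16 ≡ 608^2 = 369664 ≡ 121
497^32 ≡ 121^2 = 14641 ≡ 404
497^64 ≡ 404^2 = 163216 ≡ 419
497^128 ≡ 419^2 = 175561 ≡ 384
497^256 ≡ 384^2 = 147456 ≡ 134
322 = 256 + 64 + 2, so 497^322 ≡ 134·419·28 ≡ 447 (mod 619)
R · y^e ≡ 554·447 = 247638 ≡ 38 (mod 619)

38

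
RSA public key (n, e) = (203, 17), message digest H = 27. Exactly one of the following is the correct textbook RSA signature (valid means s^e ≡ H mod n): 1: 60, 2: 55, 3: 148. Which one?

Candidate 1: Squares mod 203: 60^1≡60, 60^2≡149, 60^4≡74, 60^8≡198, 60^16≡25; 17 = 16 + 1, so 60^17 ≡ 25·60 ≡ 79 (mod 203)
Candidate 2: Squares mod 203: 55^1≡55, 55^2≡183, 55^4≡197, 55^8≡36, 55^16≡78; 17 = 16 + 1, so 55^17 ≡ 78·55 ≡ 27 (mod 203)
  → matches H = 27
Candidate 3: Squares mod 203: 148^1≡148, 148^2≡183, 148^4≡197, 148^8≡36, 148^16≡78; 17 = 16 + 1, so 148^17 ≡ 78·148 ≡ 176 (mod 203)

2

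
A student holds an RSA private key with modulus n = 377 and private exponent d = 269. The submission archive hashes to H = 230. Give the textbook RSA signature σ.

211

H^2 ≡ 230^2 = 52900 ≡ 120
H^4 ≡ 120^2 = 14400 ≡ 74
H^8 ≡ 74^2 = 5476 ≡ 198
H^16 ≡ 198^2 = 39204 ≡ 373
H^32 ≡ 373^2 = 139129 ≡ 16
H^64 ≡ 16^2 = 256
H^128 ≡ 256^2 = 65536 ≡ 315
H^256 ≡ 315^2 = 99225 ≡ 74
269 = 256 + 8 + 4 + 1, so H^269 ≡ 74·198·74·230 ≡ 211 (mod 377)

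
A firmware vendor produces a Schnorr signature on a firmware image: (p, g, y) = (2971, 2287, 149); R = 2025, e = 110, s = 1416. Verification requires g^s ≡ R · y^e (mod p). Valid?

g^s mod p:
Squares mod 2971: 2287^1≡2287, 2287^2≡1409, 2287^4≡653, 2287^8≡1556, 2287^16≡2742, 2287^32≡1934, 2287^64≡2838, 2287^128≡2834, 2287^256≡943, 2287^512≡920, 2287^1024≡2636
1416 = 1024 + 256 + 128 + 8, so 2287^1416 ≡ 2636·943·2834·1556 ≡ 464 (mod 2971)
R · y^e mod p:
Squares mod 2971: 149^1≡149, 149^2≡1404, 149^4≡1443, 149^8≡2549, 149^16≡2795, 149^32≡1266, 149^64≡1387
110 = 64 + 32 + 8 + 4 + 2, so 149^110 ≡ 1387·1266·2549·1443·1404 ≡ 904 (mod 2971)
2025·904 = 1830600 ≡ 464 (mod 2971)
464 ≡ 464 (mod 2971); signature holds.

yes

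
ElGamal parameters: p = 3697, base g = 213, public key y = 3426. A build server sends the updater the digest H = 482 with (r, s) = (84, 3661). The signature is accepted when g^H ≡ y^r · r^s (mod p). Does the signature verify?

does not verify

Left side g^H mod p:
213^2 = 45369 ≡ 1005
213^4 ≡ 1005^2 = 1010025 ≡ 744
213^8 ≡ 744^2 = 553536 ≡ 2683
213^16 ≡ 2683^2 = 7198489 ≡ 430
213^32 ≡ 430^2 = 184900 ≡ 50
213^64 ≡ 50^2 = 2500
213^128 ≡ 2500^2 = 6250000 ≡ 2070
213^256 ≡ 2070^2 = 4284900 ≡ 77
482 = 256 + 128 + 64 + 32 + 2, so 213^482 ≡ 77·2070·2500·50·1005 ≡ 1978 (mod 3697)
Right side y^r · r^s mod p:
3426^2 = 11737476 ≡ 3198
3426^4 ≡ 3198^2 = 10227204 ≡ 1302
3426^8 ≡ 1302^2 = 1695204 ≡ 1978
3426^16 ≡ 1978^2 = 3912484 ≡ 1058
3426^32 ≡ 1058^2 = 1119364 ≡ 2870
3426^64 ≡ 2870^2 = 8236900 ≡ 3681
84 = 64 + 16 + 4, so 3426^84 ≡ 3681·1058·1302 ≡ 1258 (mod 3697)
84^2 = 7056 ≡ 3359
84^4 ≡ 3359^2 = 11282881 ≡ 3334
84^8 ≡ 3334^2 = 11115556 ≡ 2374
84^16 ≡ 2374^2 = 5635876 ≡ 1648
84^32 ≡ 1648^2 = 2715904 ≡ 2306
84^64 ≡ 2306^2 = 5317636 ≡ 1350
84^128 ≡ 1350^2 = 1822500 ≡ 3576
84^256 ≡ 3576^2 = 12787776 ≡ 3550
84^512 ≡ 3550^2 = 12602500 ≡ 3124
84^1024 ≡ 3124^2 = 9759376 ≡ 2993
84^2048 ≡ 2993^2 = 8958049 ≡ 218
3661 = 2048 + 1024 + 512 + 64 + 8 + 4 + 1, so 84^3661 ≡ 218·2993·3124·1350·2374·3334·84 ≡ 133 (mod 3697)
1258·133 = 167314 ≡ 949 (mod 3697)
1978 ≠ 949, so verification fails.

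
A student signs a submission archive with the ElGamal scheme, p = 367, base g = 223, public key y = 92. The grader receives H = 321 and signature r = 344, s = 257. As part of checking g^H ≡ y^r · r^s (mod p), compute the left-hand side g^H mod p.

Squares mod 367: 223^1≡223, 223^2≡184, 223^4≡92, 223^8≡23, 223^16≡162, 223^32≡187, 223^64≡104, 223^128≡173, 223^256≡202
321 = 256 + 64 + 1, so 223^321 ≡ 202·104·223 ≡ 29 (mod 367)

29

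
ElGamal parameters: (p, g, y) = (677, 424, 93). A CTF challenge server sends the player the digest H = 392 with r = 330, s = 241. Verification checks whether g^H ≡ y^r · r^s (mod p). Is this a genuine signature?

Left side g^H mod p:
424^392 mod 677 = 297
Right side y^r · r^s mod p:
93^330 mod 677 = 146
330^241 mod 677 = 250
146·250 = 36500 ≡ 619 (mod 677)
297 ≠ 619, so verification fails.

forged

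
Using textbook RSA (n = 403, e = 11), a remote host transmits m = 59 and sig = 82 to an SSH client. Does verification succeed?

fails

sig^11 mod 403 = 348
sig^11 mod 403 = 348, but m = 59.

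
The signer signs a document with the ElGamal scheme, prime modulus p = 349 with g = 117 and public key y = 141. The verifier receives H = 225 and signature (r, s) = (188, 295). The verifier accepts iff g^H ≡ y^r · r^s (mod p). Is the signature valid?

valid

Left side g^H mod p:
117^2 = 13689 ≡ 78
117^4 ≡ 78^2 = 6084 ≡ 151
117^8 ≡ 151^2 = 22801 ≡ 116
117^16 ≡ 116^2 = 13456 ≡ 194
117^32 ≡ 194^2 = 37636 ≡ 293
117^64 ≡ 293^2 = 85849 ≡ 344
117^128 ≡ 344^2 = 118336 ≡ 25
225 = 128 + 64 + 32 + 1, so 117^225 ≡ 25·344·293·117 ≡ 246 (mod 349)
Right side y^r · r^s mod p:
141^2 = 19881 ≡ 337
141^4 ≡ 337^2 = 113569 ≡ 144
141^8 ≡ 144^2 = 20736 ≡ 145
141^16 ≡ 145^2 = 21025 ≡ 85
141^32 ≡ 85^2 = 7225 ≡ 245
141^64 ≡ 245^2 = 60025 ≡ 346
141^128 ≡ 346^2 = 119716 ≡ 9
188 = 128 + 32 + 16 + 8 + 4, so 141^188 ≡ 9·245·85·145·144 ≡ 327 (mod 349)
188^2 = 35344 ≡ 95
188^4 ≡ 95^2 = 9025 ≡ 300
188^8 ≡ 300^2 = 90000 ≡ 307
188^16 ≡ 307^2 = 94249 ≡ 19
188^32 ≡ 19^2 = 361 ≡ 12
188^64 ≡ 12^2 = 144
188^128 ≡ 144^2 = 20736 ≡ 145
188^256 ≡ 145^2 = 21025 ≡ 85
295 = 256 + 32 + 4 + 2 + 1, so 188^295 ≡ 85·12·300·95·188 ≡ 84 (mod 349)
327·84 = 27468 ≡ 246 (mod 349)
246 ≡ 246 (mod 349), so the signature is genuine.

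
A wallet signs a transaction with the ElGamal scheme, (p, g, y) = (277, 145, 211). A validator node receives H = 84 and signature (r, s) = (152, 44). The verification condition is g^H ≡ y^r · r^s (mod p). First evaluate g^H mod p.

Squares mod 277: 145^1≡145, 145^2≡250, 145^4≡175, 145^8≡155, 145^16≡203, 145^32≡213, 145^64≡218
84 = 64 + 16 + 4, so 145^84 ≡ 218·203·175 ≡ 84 (mod 277)

84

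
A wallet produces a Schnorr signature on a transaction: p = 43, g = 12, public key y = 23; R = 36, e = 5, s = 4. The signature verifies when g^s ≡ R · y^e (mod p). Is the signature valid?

valid

g^s mod p:
Squares mod 43: 12^1≡12, 12^2≡15, 12^4≡10
12^4 ≡ 10 (mod 43)
R · y^e mod p:
Squares mod 43: 23^1≡23, 23^2≡13, 23^4≡40
5 = 4 + 1, so 23^5 ≡ 40·23 ≡ 17 (mod 43)
36·17 = 612 ≡ 10 (mod 43)
10 ≡ 10 (mod 43); signature holds.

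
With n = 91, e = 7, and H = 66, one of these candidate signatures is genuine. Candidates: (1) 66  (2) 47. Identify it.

Candidate 1: 66^7 mod 91 = 66
  → matches H = 66
Candidate 2: 47^7 mod 91 = 5

1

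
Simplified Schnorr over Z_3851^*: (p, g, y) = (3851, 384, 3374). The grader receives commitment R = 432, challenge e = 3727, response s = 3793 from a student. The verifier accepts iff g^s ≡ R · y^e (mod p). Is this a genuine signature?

forged

g^s mod p:
384^2 = 147456 ≡ 1118
384^4 ≡ 1118^2 = 1249924 ≡ 2200
384^8 ≡ 2200^2 = 4840000 ≡ 3144
384^16 ≡ 3144^2 = 9884736 ≡ 3070
384^32 ≡ 3070^2 = 9424900 ≡ 1503
384^64 ≡ 1503^2 = 2259009 ≡ 2323
384^128 ≡ 2323^2 = 5396329 ≡ 1078
384^256 ≡ 1078^2 = 1162084 ≡ 2933
384^512 ≡ 2933^2 = 8602489 ≡ 3206
384^1024 ≡ 3206^2 = 10278436 ≡ 117
384^2048 ≡ 117^2 = 13689 ≡ 2136
3793 = 2048 + 1024 + 512 + 128 + 64 + 16 + 1, so 384^3793 ≡ 2136·117·3206·1078·2323·3070·384 ≡ 944 (mod 3851)
R · y^e mod p:
3374^2 = 11383876 ≡ 320
3374^4 ≡ 320^2 = 102400 ≡ 2274
3374^8 ≡ 2274^2 = 5171076 ≡ 3034
3374^16 ≡ 3034^2 = 9205156 ≡ 1266
3374^32 ≡ 1266^2 = 1602756 ≡ 740
3374^64 ≡ 740^2 = 547600 ≡ 758
3374^128 ≡ 758^2 = 574564 ≡ 765
3374^256 ≡ 765^2 = 585225 ≡ 3724
3374^512 ≡ 3724^2 = 13868176 ≡ 725
3374^1024 ≡ 725^2 = 525625 ≡ 1889
3374^2048 ≡ 1889^2 = 3568321 ≡ 2295
3727 = 2048 + 1024 + 512 + 128 + 8 + 4 + 2 + 1, so 3374^3727 ≡ 2295·1889·725·765·3034·2274·320·3374 ≡ 938 (mod 3851)
432·938 = 405216 ≡ 861 (mod 3851)
944 ≠ 861; the check fails.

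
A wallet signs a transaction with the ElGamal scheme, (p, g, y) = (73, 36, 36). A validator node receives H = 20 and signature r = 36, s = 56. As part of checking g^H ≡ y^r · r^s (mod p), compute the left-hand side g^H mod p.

55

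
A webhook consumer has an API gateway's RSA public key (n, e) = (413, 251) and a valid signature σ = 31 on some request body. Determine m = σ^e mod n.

σ^2 ≡ 31^2 = 961 ≡ 135
σ^4 ≡ 135^2 = 18225 ≡ 53
σ^8 ≡ 53^2 = 2809 ≡ 331
σ^16 ≡ 331^2 = 109561 ≡ 116
σ^32 ≡ 116^2 = 13456 ≡ 240
σ^64 ≡ 240^2 = 57600 ≡ 193
σ^128 ≡ 193^2 = 37249 ≡ 79
251 = 128 + 64 + 32 + 16 + 8 + 2 + 1, so σ^251 ≡ 79·193·240·116·331·135·31 ≡ 362 (mod 413)

362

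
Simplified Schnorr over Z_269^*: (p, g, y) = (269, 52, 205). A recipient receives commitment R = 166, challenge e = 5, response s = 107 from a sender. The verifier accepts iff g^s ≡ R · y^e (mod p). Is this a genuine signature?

genuine

g^s mod p:
52^2 = 2704 ≡ 14
52^4 ≡ 14^2 = 196
52^8 ≡ 196^2 = 38416 ≡ 218
52^16 ≡ 218^2 = 47524 ≡ 180
52^32 ≡ 180^2 = 32400 ≡ 120
52^64 ≡ 120^2 = 14400 ≡ 143
107 = 64 + 32 + 8 + 2 + 1, so 52^107 ≡ 143·120·218·14·52 ≡ 67 (mod 269)
R · y^e mod p:
205^2 = 42025 ≡ 61
205^4 ≡ 61^2 = 3721 ≡ 224
5 = 4 + 1, so 205^5 ≡ 224·205 ≡ 190 (mod 269)
166·190 = 31540 ≡ 67 (mod 269)
67 ≡ 67 (mod 269); signature holds.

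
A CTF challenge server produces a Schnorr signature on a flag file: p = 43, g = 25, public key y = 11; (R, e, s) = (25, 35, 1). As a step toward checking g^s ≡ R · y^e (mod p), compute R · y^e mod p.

25

11^2 = 121 ≡ 35
11^4 ≡ 35^2 = 1225 ≡ 21
11^8 ≡ 21^2 = 441 ≡ 11
11^16 ≡ 11^2 = 121 ≡ 35
11^32 ≡ 35^2 = 1225 ≡ 21
35 = 32 + 2 + 1, so 11^35 ≡ 21·35·11 ≡ 1 (mod 43)
R · y^e ≡ 25·1 = 25 ≡ 25 (mod 43)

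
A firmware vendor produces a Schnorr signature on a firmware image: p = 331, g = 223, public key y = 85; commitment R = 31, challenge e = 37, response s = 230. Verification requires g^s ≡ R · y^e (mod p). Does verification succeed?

passes

g^s mod p:
223^2 = 49729 ≡ 79
223^4 ≡ 79^2 = 6241 ≡ 283
223^8 ≡ 283^2 = 80089 ≡ 318
223^16 ≡ 318^2 = 101124 ≡ 169
223^32 ≡ 169^2 = 28561 ≡ 95
223^64 ≡ 95^2 = 9025 ≡ 88
223^128 ≡ 88^2 = 7744 ≡ 131
230 = 128 + 64 + 32 + 4 + 2, so 223^230 ≡ 131·88·95·283·79 ≡ 95 (mod 331)
R · y^e mod p:
85^2 = 7225 ≡ 274
85^4 ≡ 274^2 = 75076 ≡ 270
85^8 ≡ 270^2 = 72900 ≡ 80
85^16 ≡ 80^2 = 6400 ≡ 111
85^32 ≡ 111^2 = 12321 ≡ 74
37 = 32 + 4 + 1, so 85^37 ≡ 74·270·85 ≡ 270 (mod 331)
31·270 = 8370 ≡ 95 (mod 331)
95 ≡ 95 (mod 331); signature holds.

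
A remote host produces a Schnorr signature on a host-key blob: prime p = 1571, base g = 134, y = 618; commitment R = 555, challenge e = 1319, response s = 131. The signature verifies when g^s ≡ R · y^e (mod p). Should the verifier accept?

g^s mod p:
134^2 = 17956 ≡ 675
134^4 ≡ 675^2 = 455625 ≡ 35
134^8 ≡ 35^2 = 1225
134^16 ≡ 1225^2 = 1500625 ≡ 320
134^32 ≡ 320^2 = 102400 ≡ 285
134^64 ≡ 285^2 = 81225 ≡ 1104
134^128 ≡ 1104^2 = 1218816 ≡ 1291
131 = 128 + 2 + 1, so 134^131 ≡ 1291·675·134 ≡ 91 (mod 1571)
R · y^e mod p:
618^2 = 381924 ≡ 171
618^4 ≡ 171^2 = 29241 ≡ 963
618^8 ≡ 963^2 = 927369 ≡ 479
618^16 ≡ 479^2 = 229441 ≡ 75
618^32 ≡ 75^2 = 5625 ≡ 912
618^64 ≡ 912^2 = 831744 ≡ 685
618^128 ≡ 685^2 = 469225 ≡ 1067
618^256 ≡ 1067^2 = 1138489 ≡ 1085
618^512 ≡ 1085^2 = 1177225 ≡ 546
618^1024 ≡ 546^2 = 298116 ≡ 1197
1319 = 1024 + 256 + 32 + 4 + 2 + 1, so 618^1319 ≡ 1197·1085·912·963·171·618 ≡ 521 (mod 1571)
555·521 = 289155 ≡ 91 (mod 1571)
91 ≡ 91 (mod 1571); signature holds.

accept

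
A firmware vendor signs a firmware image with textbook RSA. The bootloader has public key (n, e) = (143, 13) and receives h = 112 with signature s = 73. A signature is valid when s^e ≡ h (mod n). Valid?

yes

s^2 ≡ 73^2 = 5329 ≡ 38
s^4 ≡ 38^2 = 1444 ≡ 14
s^8 ≡ 14^2 = 196 ≡ 53
13 = 8 + 4 + 1, so s^13 ≡ 53·14·73 ≡ 112 (mod 143)
Since 112 equals the digest 112, verification succeeds.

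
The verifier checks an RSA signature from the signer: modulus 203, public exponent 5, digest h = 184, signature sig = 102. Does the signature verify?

verifies

sig^2 ≡ 102^2 = 10404 ≡ 51
sig^4 ≡ 51^2 = 2601 ≡ 165
5 = 4 + 1, so sig^5 ≡ 165·102 ≡ 184 (mod 203)
Since 184 equals the digest 184, verification succeeds.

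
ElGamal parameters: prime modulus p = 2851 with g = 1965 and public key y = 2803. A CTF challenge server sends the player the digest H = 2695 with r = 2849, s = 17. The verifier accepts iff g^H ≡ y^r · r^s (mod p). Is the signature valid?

Left side g^H mod p:
Squares mod 2851: 1965^1≡1965, 1965^2≡971, 1965^4≡2011, 1965^8≡1403, 1965^16≡1219, 1965^32≡590, 1965^64≡278, 1965^128≡307, 1965^256≡166, 1965^512≡1897, 1965^1024≡647, 1965^2048≡2363
2695 = 2048 + 512 + 128 + 4 + 2 + 1, so 1965^2695 ≡ 2363·1897·307·2011·971·1965 ≡ 609 (mod 2851)
Right side y^r · r^s mod p:
Squares mod 2851: 2803^1≡2803, 2803^2≡2304, 2803^4≡2705, 2803^8≡1359, 2803^16≡2284, 2803^32≡2177, 2803^64≡967, 2803^128≡2812, 2803^256≡1521, 2803^512≡1280, 2803^1024≡1926, 2803^2048≡325
2849 = 2048 + 512 + 256 + 32 + 1, so 2803^2849 ≡ 325·1280·1521·2177·2803 ≡ 2554 (mod 2851)
Squares mod 2851: 2849^1≡2849, 2849^2≡4, 2849^4≡16, 2849^8≡256, 2849^16≡2814
17 = 16 + 1, so 2849^17 ≡ 2814·2849 ≡ 74 (mod 2851)
2554·74 = 188996 ≡ 830 (mod 2851)
609 ≠ 830, so verification fails.

invalid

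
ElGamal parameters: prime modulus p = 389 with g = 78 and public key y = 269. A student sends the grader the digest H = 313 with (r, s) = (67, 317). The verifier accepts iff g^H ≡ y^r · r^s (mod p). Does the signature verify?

Left side g^H mod p:
78^2 = 6084 ≡ 249
78^4 ≡ 249^2 = 62001 ≡ 150
78^8 ≡ 150^2 = 22500 ≡ 327
78^16 ≡ 327^2 = 106929 ≡ 343
78^32 ≡ 343^2 = 117649 ≡ 171
78^64 ≡ 171^2 = 29241 ≡ 66
78^128 ≡ 66^2 = 4356 ≡ 77
78^256 ≡ 77^2 = 5929 ≡ 94
313 = 256 + 32 + 16 + 8 + 1, so 78^313 ≡ 94·171·343·327·78 ≡ 113 (mod 389)
Right side y^r · r^s mod p:
269^2 = 72361 ≡ 7
269^4 ≡ 7^2 = 49
269^8 ≡ 49^2 = 2401 ≡ 67
269^16 ≡ 67^2 = 4489 ≡ 210
269^32 ≡ 210^2 = 44100 ≡ 143
269^64 ≡ 143^2 = 20449 ≡ 221
67 = 64 + 2 + 1, so 269^67 ≡ 221·7·269 ≡ 302 (mod 389)
67^2 = 4489 ≡ 210
67^4 ≡ 210^2 = 44100 ≡ 143
67^8 ≡ 143^2 = 20449 ≡ 221
67^16 ≡ 221^2 = 48841 ≡ 216
67^32 ≡ 216^2 = 46656 ≡ 365
67^64 ≡ 365^2 = 133225 ≡ 187
67^128 ≡ 187^2 = 34969 ≡ 348
67^256 ≡ 348^2 = 121104 ≡ 125
317 = 256 + 32 + 16 + 8 + 4 + 1, so 67^317 ≡ 125·365·216·221·143·67 ≡ 30 (mod 389)
302·30 = 9060 ≡ 113 (mod 389)
113 ≡ 113 (mod 389), so the signature is genuine.

verifies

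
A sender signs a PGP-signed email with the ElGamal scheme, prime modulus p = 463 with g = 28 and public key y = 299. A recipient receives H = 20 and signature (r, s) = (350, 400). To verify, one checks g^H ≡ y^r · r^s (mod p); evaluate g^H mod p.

Squares mod 463: 28^1≡28, 28^2≡321, 28^4≡255, 28^8≡205, 28^16≡355
20 = 16 + 4, so 28^20 ≡ 355·255 ≡ 240 (mod 463)

240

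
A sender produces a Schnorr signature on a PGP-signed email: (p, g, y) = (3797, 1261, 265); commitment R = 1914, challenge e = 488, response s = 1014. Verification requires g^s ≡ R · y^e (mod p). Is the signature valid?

valid

g^s mod p:
Squares mod 3797: 1261^1≡1261, 1261^2≡2975, 1261^4≡3615, 1261^8≡2748, 1261^16≡3068, 1261^32≡3658, 1261^64≡336, 1261^128≡2783, 1261^256≡3006, 1261^512≡2973
1014 = 512 + 256 + 128 + 64 + 32 + 16 + 4 + 2, so 1261^1014 ≡ 2973·3006·2783·336·3658·3068·3615·2975 ≡ 1574 (mod 3797)
R · y^e mod p:
Squares mod 3797: 265^1≡265, 265^2≡1879, 265^4≡3228, 265^8≡1016, 265^16≡3269, 265^32≡1603, 265^64≡2837, 265^128≡2726, 265^256≡347
488 = 256 + 128 + 64 + 32 + 8, so 265^488 ≡ 347·2726·2837·1603·1016 ≡ 469 (mod 3797)
1914·469 = 897666 ≡ 1574 (mod 3797)
1574 ≡ 1574 (mod 3797); signature holds.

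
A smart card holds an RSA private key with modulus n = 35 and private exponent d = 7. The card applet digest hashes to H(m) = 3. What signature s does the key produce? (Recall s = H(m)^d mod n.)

17

(H(m))^2 ≡ 3^2 = 9
(H(m))^4 ≡ 9^2 = 81 ≡ 11
7 = 4 + 2 + 1, so (H(m))^7 ≡ 11·9·3 ≡ 17 (mod 35)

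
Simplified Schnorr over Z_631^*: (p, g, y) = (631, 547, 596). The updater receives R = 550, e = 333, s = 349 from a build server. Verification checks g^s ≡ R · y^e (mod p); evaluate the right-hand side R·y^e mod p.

Squares mod 631: 596^1≡596, 596^2≡594, 596^4≡107, 596^8≡91, 596^16≡78, 596^32≡405, 596^64≡596, 596^128≡594, 596^256≡107
333 = 256 + 64 + 8 + 4 + 1, so 596^333 ≡ 107·596·91·107·596 ≡ 269 (mod 631)
R · y^e ≡ 550·269 = 147950 ≡ 296 (mod 631)

296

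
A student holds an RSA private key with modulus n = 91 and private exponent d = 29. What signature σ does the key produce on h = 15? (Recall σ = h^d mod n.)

71

h^2 ≡ 15^2 = 225 ≡ 43
h^4 ≡ 43^2 = 1849 ≡ 29
h^8 ≡ 29^2 = 841 ≡ 22
h^16 ≡ 22^2 = 484 ≡ 29
29 = 16 + 8 + 4 + 1, so h^29 ≡ 29·22·29·15 ≡ 71 (mod 91)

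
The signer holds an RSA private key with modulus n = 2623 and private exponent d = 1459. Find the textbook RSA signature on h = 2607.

Squares mod 2623: h^1≡2607, h^2≡256, h^4≡2584, h^8≡1521, h^16≡2578, h^32≡2025, h^64≡876, h^128≡1460, h^256≡1724, h^512≡317, h^1024≡815
1459 = 1024 + 256 + 128 + 32 + 16 + 2 + 1, so h^1459 ≡ 815·1724·1460·2025·2578·256·2607 ≡ 161 (mod 2623)

161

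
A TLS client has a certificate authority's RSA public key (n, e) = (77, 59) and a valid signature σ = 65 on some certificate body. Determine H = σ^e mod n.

σ^2 ≡ 65^2 = 4225 ≡ 67
σ^4 ≡ 67^2 = 4489 ≡ 23
σ^8 ≡ 23^2 = 529 ≡ 67
σ^16 ≡ 67^2 = 4489 ≡ 23
σ^32 ≡ 23^2 = 529 ≡ 67
59 = 32 + 16 + 8 + 2 + 1, so σ^59 ≡ 67·23·67·67·65 ≡ 32 (mod 77)

32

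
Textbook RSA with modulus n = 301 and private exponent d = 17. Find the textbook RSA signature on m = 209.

Squares mod 301: m^1≡209, m^2≡36, m^4≡92, m^8≡36, m^16≡92
17 = 16 + 1, so m^17 ≡ 92·209 ≡ 265 (mod 301)

265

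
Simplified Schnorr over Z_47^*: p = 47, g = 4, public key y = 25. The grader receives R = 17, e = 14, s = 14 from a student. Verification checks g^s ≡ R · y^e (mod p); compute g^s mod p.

32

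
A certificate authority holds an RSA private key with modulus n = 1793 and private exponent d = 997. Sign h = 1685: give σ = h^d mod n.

1701

Squares mod 1793: h^1≡1685, h^2≡906, h^4≡1435, h^8≡861, h^16≡812, h^32≡1313, h^64≡896, h^128≡1345, h^256≡1681, h^512≡1786
997 = 512 + 256 + 128 + 64 + 32 + 4 + 1, so h^997 ≡ 1786·1681·1345·896·1313·1435·1685 ≡ 1701 (mod 1793)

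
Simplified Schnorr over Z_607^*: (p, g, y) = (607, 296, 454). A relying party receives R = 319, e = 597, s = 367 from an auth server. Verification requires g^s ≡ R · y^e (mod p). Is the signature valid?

g^s mod p:
Squares mod 607: 296^1≡296, 296^2≡208, 296^4≡167, 296^8≡574, 296^16≡482, 296^32≡450, 296^64≡369, 296^128≡193, 296^256≡222
367 = 256 + 64 + 32 + 8 + 4 + 2 + 1, so 296^367 ≡ 222·369·450·574·167·208·296 ≡ 238 (mod 607)
R · y^e mod p:
Squares mod 607: 454^1≡454, 454^2≡343, 454^4≡498, 454^8≡348, 454^16≡311, 454^32≡208, 454^64≡167, 454^128≡574, 454^256≡482, 454^512≡450
597 = 512 + 64 + 16 + 4 + 1, so 454^597 ≡ 450·167·311·498·454 ≡ 60 (mod 607)
319·60 = 19140 ≡ 323 (mod 607)
238 ≠ 323; the check fails.

invalid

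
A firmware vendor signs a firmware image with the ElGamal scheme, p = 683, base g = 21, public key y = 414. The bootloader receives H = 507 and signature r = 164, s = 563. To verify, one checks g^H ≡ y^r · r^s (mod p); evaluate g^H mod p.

567

21^2 = 441
21^4 ≡ 441^2 = 194481 ≡ 509
21^8 ≡ 509^2 = 259081 ≡ 224
21^16 ≡ 224^2 = 50176 ≡ 317
21^32 ≡ 317^2 = 100489 ≡ 88
21^64 ≡ 88^2 = 7744 ≡ 231
21^128 ≡ 231^2 = 53361 ≡ 87
21^256 ≡ 87^2 = 7569 ≡ 56
507 = 256 + 128 + 64 + 32 + 16 + 8 + 2 + 1, so 21^507 ≡ 56·87·231·88·317·224·441·21 ≡ 567 (mod 683)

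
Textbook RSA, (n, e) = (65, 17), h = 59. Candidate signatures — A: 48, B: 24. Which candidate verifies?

B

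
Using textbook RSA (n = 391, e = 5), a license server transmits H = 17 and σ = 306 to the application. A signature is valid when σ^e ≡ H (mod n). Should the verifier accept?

accept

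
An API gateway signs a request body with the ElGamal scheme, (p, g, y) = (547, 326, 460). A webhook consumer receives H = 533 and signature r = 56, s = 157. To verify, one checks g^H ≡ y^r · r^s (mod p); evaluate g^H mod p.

117

326^533 mod 547 = 117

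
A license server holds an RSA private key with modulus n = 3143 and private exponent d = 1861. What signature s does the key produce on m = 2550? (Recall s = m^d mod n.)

m^2 ≡ 2550^2 = 6502500 ≡ 2776
m^4 ≡ 2776^2 = 7706176 ≡ 2683
m^8 ≡ 2683^2 = 7198489 ≡ 1019
m^16 ≡ 1019^2 = 1038361 ≡ 1171
m^32 ≡ 1171^2 = 1371241 ≡ 893
m^64 ≡ 893^2 = 797449 ≡ 2270
m^128 ≡ 2270^2 = 5152900 ≡ 1523
m^256 ≡ 1523^2 = 2319529 ≡ 3138
m^512 ≡ 3138^2 = 9847044 ≡ 25
m^1024 ≡ 25^2 = 625
1861 = 1024 + 512 + 256 + 64 + 4 + 1, so m^1861 ≡ 625·25·3138·2270·2683·2550 ≡ 2333 (mod 3143)

2333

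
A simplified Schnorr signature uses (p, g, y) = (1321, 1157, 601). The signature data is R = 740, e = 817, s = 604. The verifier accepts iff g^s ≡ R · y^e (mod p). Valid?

g^s mod p:
Squares mod 1321: 1157^1≡1157, 1157^2≡476, 1157^4≡685, 1157^8≡270, 1157^16≡245, 1157^32≡580, 1157^64≡866, 1157^128≡949, 1157^256≡1000, 1157^512≡3
604 = 512 + 64 + 16 + 8 + 4, so 1157^604 ≡ 3·866·245·270·685 ≡ 522 (mod 1321)
R · y^e mod p:
Squares mod 1321: 601^1≡601, 601^2≡568, 601^4≡300, 601^8≡172, 601^16≡522, 601^32≡358, 601^64≡27, 601^128≡729, 601^256≡399, 601^512≡681
817 = 512 + 256 + 32 + 16 + 1, so 601^817 ≡ 681·399·358·522·601 ≡ 854 (mod 1321)
740·854 = 631960 ≡ 522 (mod 1321)
522 ≡ 522 (mod 1321); signature holds.

yes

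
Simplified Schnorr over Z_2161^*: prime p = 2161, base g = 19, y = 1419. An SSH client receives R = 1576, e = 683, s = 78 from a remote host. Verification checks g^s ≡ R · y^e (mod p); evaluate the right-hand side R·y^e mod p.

884

Squares mod 2161: 1419^1≡1419, 1419^2≡1670, 1419^4≡1210, 1419^8≡1103, 1419^16≡2127, 1419^32≡1156, 1419^64≡838, 1419^128≡2080, 1419^256≡78, 1419^512≡1762
683 = 512 + 128 + 32 + 8 + 2 + 1, so 1419^683 ≡ 1762·2080·1156·1103·1670·1419 ≡ 1103 (mod 2161)
R · y^e ≡ 1576·1103 = 1738328 ≡ 884 (mod 2161)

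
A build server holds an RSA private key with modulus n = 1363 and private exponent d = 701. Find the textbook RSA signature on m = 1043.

956

Squares mod 1363: m^1≡1043, m^2≡175, m^4≡639, m^8≡784, m^16≡1306, m^32≡523, m^64≡929, m^128≡262, m^256≡494, m^512≡59
701 = 512 + 128 + 32 + 16 + 8 + 4 + 1, so m^701 ≡ 59·262·523·1306·784·639·1043 ≡ 956 (mod 1363)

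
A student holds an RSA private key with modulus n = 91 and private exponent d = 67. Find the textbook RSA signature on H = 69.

69

Squares mod 91: H^1≡69, H^2≡29, H^4≡22, H^8≡29, H^16≡22, H^32≡29, H^64≡22
67 = 64 + 2 + 1, so H^67 ≡ 22·29·69 ≡ 69 (mod 91)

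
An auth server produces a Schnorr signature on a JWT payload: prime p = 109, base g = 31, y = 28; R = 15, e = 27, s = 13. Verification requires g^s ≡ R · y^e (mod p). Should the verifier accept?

accept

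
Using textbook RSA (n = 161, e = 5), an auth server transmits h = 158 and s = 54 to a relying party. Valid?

no

s^2 ≡ 54^2 = 2916 ≡ 18
s^4 ≡ 18^2 = 324 ≡ 2
5 = 4 + 1, so s^5 ≡ 2·54 ≡ 108 (mod 161)
The recovered value 108 does not match the digest 158.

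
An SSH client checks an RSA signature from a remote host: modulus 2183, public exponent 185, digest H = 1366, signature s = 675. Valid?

s^2 ≡ 675^2 = 455625 ≡ 1561
s^4 ≡ 1561^2 = 2436721 ≡ 493
s^8 ≡ 493^2 = 243049 ≡ 736
s^16 ≡ 736^2 = 541696 ≡ 312
s^32 ≡ 312^2 = 97344 ≡ 1292
s^64 ≡ 1292^2 = 1669264 ≡ 1452
s^128 ≡ 1452^2 = 2108304 ≡ 1709
185 = 128 + 32 + 16 + 8 + 1, so s^185 ≡ 1709·1292·312·736·675 ≡ 1366 (mod 2183)
Since 1366 equals the digest 1366, verification succeeds.

yes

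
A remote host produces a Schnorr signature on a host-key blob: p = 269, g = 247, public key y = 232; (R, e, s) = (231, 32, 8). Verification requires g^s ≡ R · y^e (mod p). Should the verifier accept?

g^s mod p:
Squares mod 269: 247^1≡247, 247^2≡215, 247^4≡226, 247^8≡235
247^8 ≡ 235 (mod 269)
R · y^e mod p:
Squares mod 269: 232^1≡232, 232^2≡24, 232^4≡38, 232^8≡99, 232^16≡117, 232^32≡239
232^32 ≡ 239 (mod 269)
231·239 = 55209 ≡ 64 (mod 269)
235 ≠ 64; the check fails.

reject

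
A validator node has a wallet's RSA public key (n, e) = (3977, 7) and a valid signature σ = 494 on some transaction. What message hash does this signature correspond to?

Squares mod 3977: σ^1≡494, σ^2≡1439, σ^4≡2681
7 = 4 + 2 + 1, so σ^7 ≡ 2681·1439·494 ≡ 1645 (mod 3977)

1645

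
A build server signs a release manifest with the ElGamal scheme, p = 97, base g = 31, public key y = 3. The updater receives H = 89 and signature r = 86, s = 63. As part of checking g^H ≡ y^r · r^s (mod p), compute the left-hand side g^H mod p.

Squares mod 97: 31^1≡31, 31^2≡88, 31^4≡81, 31^8≡62, 31^16≡61, 31^32≡35, 31^64≡61
89 = 64 + 16 + 8 + 1, so 31^89 ≡ 61·61·62·31 ≡ 49 (mod 97)

49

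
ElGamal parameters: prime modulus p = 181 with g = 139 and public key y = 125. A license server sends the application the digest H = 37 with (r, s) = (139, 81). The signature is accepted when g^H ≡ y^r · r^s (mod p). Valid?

Left side g^H mod p:
139^2 = 19321 ≡ 135
139^4 ≡ 135^2 = 18225 ≡ 125
139^8 ≡ 125^2 = 15625 ≡ 59
139^16 ≡ 59^2 = 3481 ≡ 42
139^32 ≡ 42^2 = 1764 ≡ 135
37 = 32 + 4 + 1, so 139^37 ≡ 135·125·139 ≡ 46 (mod 181)
Right side y^r · r^s mod p:
125^2 = 15625 ≡ 59
125^4 ≡ 59^2 = 3481 ≡ 42
125^8 ≡ 42^2 = 1764 ≡ 135
125^16 ≡ 135^2 = 18225 ≡ 125
125^32 ≡ 125^2 = 15625 ≡ 59
125^64 ≡ 59^2 = 3481 ≡ 42
125^128 ≡ 42^2 = 1764 ≡ 135
139 = 128 + 8 + 2 + 1, so 125^139 ≡ 135·135·59·125 ≡ 42 (mod 181)
139^2 = 19321 ≡ 135
139^4 ≡ 135^2 = 18225 ≡ 125
139^8 ≡ 125^2 = 15625 ≡ 59
139^16 ≡ 59^2 = 3481 ≡ 42
139^32 ≡ 42^2 = 1764 ≡ 135
139^64 ≡ 135^2 = 18225 ≡ 125
81 = 64 + 16 + 1, so 139^81 ≡ 125·42·139 ≡ 139 (mod 181)
42·139 = 5838 ≡ 46 (mod 181)
46 ≡ 46 (mod 181), so the signature is genuine.

yes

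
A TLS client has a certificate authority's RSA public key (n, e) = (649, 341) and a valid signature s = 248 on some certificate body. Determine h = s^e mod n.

127

s^2 ≡ 248^2 = 61504 ≡ 498
s^4 ≡ 498^2 = 248004 ≡ 86
s^8 ≡ 86^2 = 7396 ≡ 257
s^16 ≡ 257^2 = 66049 ≡ 500
s^32 ≡ 500^2 = 250000 ≡ 135
s^64 ≡ 135^2 = 18225 ≡ 53
s^128 ≡ 53^2 = 2809 ≡ 213
s^256 ≡ 213^2 = 45369 ≡ 588
341 = 256 + 64 + 16 + 4 + 1, so s^341 ≡ 588·53·500·86·248 ≡ 127 (mod 649)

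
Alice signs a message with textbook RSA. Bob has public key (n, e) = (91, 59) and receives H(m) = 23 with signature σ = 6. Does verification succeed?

fails

σ^2 ≡ 6^2 = 36
σ^4 ≡ 36^2 = 1296 ≡ 22
σ^8 ≡ 22^2 = 484 ≡ 29
σ^16 ≡ 29^2 = 841 ≡ 22
σ^32 ≡ 22^2 = 484 ≡ 29
59 = 32 + 16 + 8 + 2 + 1, so σ^59 ≡ 29·22·29·36·6 ≡ 76 (mod 91)
σ^59 mod 91 = 76, but H(m) = 23.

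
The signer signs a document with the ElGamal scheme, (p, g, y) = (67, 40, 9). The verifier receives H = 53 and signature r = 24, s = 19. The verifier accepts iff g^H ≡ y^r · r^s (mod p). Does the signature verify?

verifies

Left side g^H mod p:
40^2 = 1600 ≡ 59
40^4 ≡ 59^2 = 3481 ≡ 64
40^8 ≡ 64^2 = 4096 ≡ 9
40^16 ≡ 9^2 = 81 ≡ 14
40^32 ≡ 14^2 = 196 ≡ 62
53 = 32 + 16 + 4 + 1, so 40^53 ≡ 62·14·64·40 ≡ 25 (mod 67)
Right side y^r · r^s mod p:
9^2 = 81 ≡ 14
9^4 ≡ 14^2 = 196 ≡ 62
9^8 ≡ 62^2 = 3844 ≡ 25
9^16 ≡ 25^2 = 625 ≡ 22
24 = 16 + 8, so 9^24 ≡ 22·25 ≡ 14 (mod 67)
24^2 = 576 ≡ 40
24^4 ≡ 40^2 = 1600 ≡ 59
24^8 ≡ 59^2 = 3481 ≡ 64
24^16 ≡ 64^2 = 4096 ≡ 9
19 = 16 + 2 + 1, so 24^19 ≡ 9·40·24 ≡ 64 (mod 67)
14·64 = 896 ≡ 25 (mod 67)
25 ≡ 25 (mod 67), so the signature is genuine.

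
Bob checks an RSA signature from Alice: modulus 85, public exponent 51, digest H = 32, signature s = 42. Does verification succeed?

Squares mod 85: s^1≡42, s^2≡64, s^4≡16, s^8≡1, s^16≡1, s^32≡1
51 = 32 + 16 + 2 + 1, so s^51 ≡ 1·1·64·42 ≡ 53 (mod 85)
The recovered value 53 does not match the digest 32.

fails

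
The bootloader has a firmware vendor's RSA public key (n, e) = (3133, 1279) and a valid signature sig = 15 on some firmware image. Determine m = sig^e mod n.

1220

sig^2 ≡ 15^2 = 225
sig^4 ≡ 225^2 = 50625 ≡ 497
sig^8 ≡ 497^2 = 247009 ≡ 2635
sig^16 ≡ 2635^2 = 6943225 ≡ 497
sig^32 ≡ 497^2 = 247009 ≡ 2635
sig^64 ≡ 2635^2 = 6943225 ≡ 497
sig^128 ≡ 497^2 = 247009 ≡ 2635
sig^256 ≡ 2635^2 = 6943225 ≡ 497
sig^512 ≡ 497^2 = 247009 ≡ 2635
sig^1024 ≡ 2635^2 = 6943225 ≡ 497
1279 = 1024 + 128 + 64 + 32 + 16 + 8 + 4 + 2 + 1, so sig^1279 ≡ 497·2635·497·2635·497·2635·497·225·15 ≡ 1220 (mod 3133)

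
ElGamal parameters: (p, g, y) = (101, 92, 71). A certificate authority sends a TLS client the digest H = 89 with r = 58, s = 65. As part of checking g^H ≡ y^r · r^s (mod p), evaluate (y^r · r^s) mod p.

68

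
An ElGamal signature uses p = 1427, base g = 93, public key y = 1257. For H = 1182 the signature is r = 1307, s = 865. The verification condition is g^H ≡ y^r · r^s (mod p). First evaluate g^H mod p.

1193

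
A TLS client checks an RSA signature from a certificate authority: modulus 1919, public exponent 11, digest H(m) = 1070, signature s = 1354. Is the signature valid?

s^2 ≡ 1354^2 = 1833316 ≡ 671
s^4 ≡ 671^2 = 450241 ≡ 1195
s^8 ≡ 1195^2 = 1428025 ≡ 289
11 = 8 + 2 + 1, so s^11 ≡ 289·671·1354 ≡ 1070 (mod 1919)
Since 1070 equals the digest 1070, verification succeeds.

valid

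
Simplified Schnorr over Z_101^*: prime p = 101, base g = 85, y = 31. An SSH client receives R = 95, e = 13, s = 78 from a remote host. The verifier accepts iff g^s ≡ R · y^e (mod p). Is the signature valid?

valid

g^s mod p:
Squares mod 101: 85^1≡85, 85^2≡54, 85^4≡88, 85^8≡68, 85^16≡79, 85^32≡80, 85^64≡37
78 = 64 + 8 + 4 + 2, so 85^78 ≡ 37·68·88·54 ≡ 56 (mod 101)
R · y^e mod p:
Squares mod 101: 31^1≡31, 31^2≡52, 31^4≡78, 31^8≡24
13 = 8 + 4 + 1, so 31^13 ≡ 24·78·31 ≡ 58 (mod 101)
95·58 = 5510 ≡ 56 (mod 101)
56 ≡ 56 (mod 101); signature holds.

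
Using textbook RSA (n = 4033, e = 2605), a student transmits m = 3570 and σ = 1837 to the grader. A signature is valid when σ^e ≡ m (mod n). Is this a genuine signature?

genuine

σ^2 ≡ 1837^2 = 3374569 ≡ 2981
σ^4 ≡ 2981^2 = 8886361 ≡ 1662
σ^8 ≡ 1662^2 = 2762244 ≡ 3672
σ^16 ≡ 3672^2 = 13483584 ≡ 1265
σ^32 ≡ 1265^2 = 1600225 ≡ 3157
σ^64 ≡ 3157^2 = 9966649 ≡ 1106
σ^128 ≡ 1106^2 = 1223236 ≡ 1237
σ^256 ≡ 1237^2 = 1530169 ≡ 1662
σ^512 ≡ 1662^2 = 2762244 ≡ 3672
σ^1024 ≡ 3672^2 = 13483584 ≡ 1265
σ^2048 ≡ 1265^2 = 1600225 ≡ 3157
2605 = 2048 + 512 + 32 + 8 + 4 + 1, so σ^2605 ≡ 3157·3672·3157·3672·1662·1837 ≡ 3570 (mod 4033)
3570 = m, so the signature checks out.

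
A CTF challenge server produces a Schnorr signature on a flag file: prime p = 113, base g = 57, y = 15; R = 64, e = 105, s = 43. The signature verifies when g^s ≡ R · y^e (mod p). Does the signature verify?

verifies

g^s mod p:
57^2 = 3249 ≡ 85
57^4 ≡ 85^2 = 7225 ≡ 106
57^8 ≡ 106^2 = 11236 ≡ 49
57^16 ≡ 49^2 = 2401 ≡ 28
57^32 ≡ 28^2 = 784 ≡ 106
43 = 32 + 8 + 2 + 1, so 57^43 ≡ 106·49·85·57 ≡ 56 (mod 113)
R · y^e mod p:
15^2 = 225 ≡ 112
15^4 ≡ 112^2 = 12544 ≡ 1
15^8 ≡ 1^2 = 1
15^16 ≡ 1^2 = 1
15^32 ≡ 1^2 = 1
15^64 ≡ 1^2 = 1
105 = 64 + 32 + 8 + 1, so 15^105 ≡ 1·1·1·15 ≡ 15 (mod 113)
64·15 = 960 ≡ 56 (mod 113)
56 ≡ 56 (mod 113); signature holds.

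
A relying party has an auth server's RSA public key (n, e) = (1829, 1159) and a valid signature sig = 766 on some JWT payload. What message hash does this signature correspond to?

1592

sig^2 ≡ 766^2 = 586756 ≡ 1476
sig^4 ≡ 1476^2 = 2178576 ≡ 237
sig^8 ≡ 237^2 = 56169 ≡ 1299
sig^16 ≡ 1299^2 = 1687401 ≡ 1063
sig^32 ≡ 1063^2 = 1129969 ≡ 1476
sig^64 ≡ 1476^2 = 2178576 ≡ 237
sig^128 ≡ 237^2 = 56169 ≡ 1299
sig^256 ≡ 1299^2 = 1687401 ≡ 1063
sig^512 ≡ 1063^2 = 1129969 ≡ 1476
sig^1024 ≡ 1476^2 = 2178576 ≡ 237
1159 = 1024 + 128 + 4 + 2 + 1, so sig^1159 ≡ 237·1299·237·1476·766 ≡ 1592 (mod 1829)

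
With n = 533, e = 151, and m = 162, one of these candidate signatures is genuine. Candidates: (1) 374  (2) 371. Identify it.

2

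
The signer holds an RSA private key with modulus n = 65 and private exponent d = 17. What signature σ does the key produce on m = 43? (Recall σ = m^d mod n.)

m^2 ≡ 43^2 = 1849 ≡ 29
m^4 ≡ 29^2 = 841 ≡ 61
m^8 ≡ 61^2 = 3721 ≡ 16
m^16 ≡ 16^2 = 256 ≡ 61
17 = 16 + 1, so m^17 ≡ 61·43 ≡ 23 (mod 65)

23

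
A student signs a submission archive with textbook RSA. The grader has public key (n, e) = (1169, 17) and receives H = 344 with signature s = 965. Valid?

no

Squares mod 1169: s^1≡965, s^2≡701, s^4≡421, s^8≡722, s^16≡1079
17 = 16 + 1, so s^17 ≡ 1079·965 ≡ 825 (mod 1169)
825 ≠ 344, so verification fails.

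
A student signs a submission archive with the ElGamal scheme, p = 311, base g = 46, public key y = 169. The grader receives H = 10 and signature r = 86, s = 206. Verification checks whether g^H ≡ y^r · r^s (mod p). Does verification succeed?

Left side g^H mod p:
Squares mod 311: 46^1≡46, 46^2≡250, 46^4≡300, 46^8≡121
10 = 8 + 2, so 46^10 ≡ 121·250 ≡ 83 (mod 311)
Right side y^r · r^s mod p:
Squares mod 311: 169^1≡169, 169^2≡260, 169^4≡113, 169^8≡18, 169^16≡13, 169^32≡169, 169^64≡260
86 = 64 + 16 + 4 + 2, so 169^86 ≡ 260·13·113·260 ≡ 234 (mod 311)
Squares mod 311: 86^1≡86, 86^2≡243, 86^4≡270, 86^8≡126, 86^16≡15, 86^32≡225, 86^64≡243, 86^128≡270
206 = 128 + 64 + 8 + 4 + 2, so 86^206 ≡ 270·243·126·270·243 ≡ 7 (mod 311)
234·7 = 1638 ≡ 83 (mod 311)
83 ≡ 83 (mod 311), so the signature is genuine.

passes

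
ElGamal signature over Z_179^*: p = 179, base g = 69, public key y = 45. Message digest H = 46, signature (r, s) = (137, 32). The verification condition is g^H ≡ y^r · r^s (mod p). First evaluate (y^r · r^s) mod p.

80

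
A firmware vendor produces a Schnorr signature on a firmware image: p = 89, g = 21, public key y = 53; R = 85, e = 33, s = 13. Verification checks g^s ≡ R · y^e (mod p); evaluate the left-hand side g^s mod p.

42

21^13 mod 89 = 42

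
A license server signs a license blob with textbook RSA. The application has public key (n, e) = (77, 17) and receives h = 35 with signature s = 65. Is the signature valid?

invalid

Squares mod 77: s^1≡65, s^2≡67, s^4≡23, s^8≡67, s^16≡23
17 = 16 + 1, so s^17 ≡ 23·65 ≡ 32 (mod 77)
The recovered value 32 does not match the digest 35.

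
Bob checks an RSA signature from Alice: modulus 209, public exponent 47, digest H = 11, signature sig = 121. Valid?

yes

Squares mod 209: sig^1≡121, sig^2≡11, sig^4≡121, sig^8≡11, sig^16≡121, sig^32≡11
47 = 32 + 8 + 4 + 2 + 1, so sig^47 ≡ 11·11·121·11·121 ≡ 11 (mod 209)
Since 11 equals the digest 11, verification succeeds.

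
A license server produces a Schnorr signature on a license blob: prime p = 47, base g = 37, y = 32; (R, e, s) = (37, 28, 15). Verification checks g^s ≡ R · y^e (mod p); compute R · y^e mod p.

32^2 = 1024 ≡ 37
32^4 ≡ 37^2 = 1369 ≡ 6
32^8 ≡ 6^2 = 36
32^16 ≡ 36^2 = 1296 ≡ 27
28 = 16 + 8 + 4, so 32^28 ≡ 27·36·6 ≡ 4 (mod 47)
R · y^e ≡ 37·4 = 148 ≡ 7 (mod 47)

7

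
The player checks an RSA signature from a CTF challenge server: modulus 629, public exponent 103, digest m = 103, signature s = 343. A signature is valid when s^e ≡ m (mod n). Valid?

Squares mod 629: s^1≡343, s^2≡26, s^4≡47, s^8≡322, s^16≡528, s^32≡137, s^64≡528
103 = 64 + 32 + 4 + 2 + 1, so s^103 ≡ 528·137·47·26·343 ≡ 232 (mod 629)
s^103 mod 629 = 232, but m = 103.

no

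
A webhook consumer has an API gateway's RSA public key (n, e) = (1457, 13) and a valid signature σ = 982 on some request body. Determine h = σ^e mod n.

239

σ^2 ≡ 982^2 = 964324 ≡ 1247
σ^4 ≡ 1247^2 = 1555009 ≡ 390
σ^8 ≡ 390^2 = 152100 ≡ 572
13 = 8 + 4 + 1, so σ^13 ≡ 572·390·982 ≡ 239 (mod 1457)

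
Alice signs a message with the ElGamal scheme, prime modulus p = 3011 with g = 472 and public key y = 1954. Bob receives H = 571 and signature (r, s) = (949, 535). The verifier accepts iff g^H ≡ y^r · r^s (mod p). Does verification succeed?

Left side g^H mod p:
472^2 = 222784 ≡ 2981
472^4 ≡ 2981^2 = 8886361 ≡ 900
472^8 ≡ 900^2 = 810000 ≡ 41
472^16 ≡ 41^2 = 1681
472^32 ≡ 1681^2 = 2825761 ≡ 1443
472^64 ≡ 1443^2 = 2082249 ≡ 1648
472^128 ≡ 1648^2 = 2715904 ≡ 2993
472^256 ≡ 2993^2 = 8958049 ≡ 324
472^512 ≡ 324^2 = 104976 ≡ 2602
571 = 512 + 32 + 16 + 8 + 2 + 1, so 472^571 ≡ 2602·1443·1681·41·2981·472 ≡ 691 (mod 3011)
Right side y^r · r^s mod p:
1954^2 = 3818116 ≡ 168
1954^4 ≡ 168^2 = 28224 ≡ 1125
1954^8 ≡ 1125^2 = 1265625 ≡ 1005
1954^16 ≡ 1005^2 = 1010025 ≡ 1340
1954^32 ≡ 1340^2 = 1795600 ≡ 1044
1954^64 ≡ 1044^2 = 1089936 ≡ 2965
1954^128 ≡ 2965^2 = 8791225 ≡ 2116
1954^256 ≡ 2116^2 = 4477456 ≡ 99
1954^512 ≡ 99^2 = 9801 ≡ 768
949 = 512 + 256 + 128 + 32 + 16 + 4 + 1, so 1954^949 ≡ 768·99·2116·1044·1340·1125·1954 ≡ 1875 (mod 3011)
949^2 = 900601 ≡ 312
949^4 ≡ 312^2 = 97344 ≡ 992
949^8 ≡ 992^2 = 984064 ≡ 2478
949^16 ≡ 2478^2 = 6140484 ≡ 1055
949^32 ≡ 1055^2 = 1113025 ≡ 1966
949^64 ≡ 1966^2 = 3865156 ≡ 2043
949^128 ≡ 2043^2 = 4173849 ≡ 603
949^256 ≡ 603^2 = 363609 ≡ 2289
949^512 ≡ 2289^2 = 5239521 ≡ 381
535 = 512 + 16 + 4 + 2 + 1, so 949^535 ≡ 381·1055·992·312·949 ≡ 2503 (mod 3011)
1875·2503 = 4693125 ≡ 1987 (mod 3011)
691 ≠ 1987, so verification fails.

fails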